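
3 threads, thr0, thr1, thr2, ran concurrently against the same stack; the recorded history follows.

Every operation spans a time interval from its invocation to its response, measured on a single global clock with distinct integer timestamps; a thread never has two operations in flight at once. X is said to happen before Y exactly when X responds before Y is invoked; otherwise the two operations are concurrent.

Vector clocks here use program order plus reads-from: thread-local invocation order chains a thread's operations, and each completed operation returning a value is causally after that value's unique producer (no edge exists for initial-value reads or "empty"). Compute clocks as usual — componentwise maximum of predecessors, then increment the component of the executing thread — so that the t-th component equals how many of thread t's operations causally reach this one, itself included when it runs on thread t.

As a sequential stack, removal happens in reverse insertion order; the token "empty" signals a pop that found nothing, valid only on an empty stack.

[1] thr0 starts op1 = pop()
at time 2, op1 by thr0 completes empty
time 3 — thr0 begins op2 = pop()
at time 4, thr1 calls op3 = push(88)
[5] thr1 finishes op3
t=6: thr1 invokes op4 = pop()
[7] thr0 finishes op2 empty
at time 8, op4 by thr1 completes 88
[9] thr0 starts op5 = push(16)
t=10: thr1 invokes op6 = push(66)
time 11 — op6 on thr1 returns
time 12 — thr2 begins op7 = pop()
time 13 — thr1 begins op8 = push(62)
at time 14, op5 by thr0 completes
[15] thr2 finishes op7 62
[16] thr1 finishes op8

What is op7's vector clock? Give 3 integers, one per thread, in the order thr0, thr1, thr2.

(0, 4, 1)

invoked at 4, op3 has no predecessors; its own thr1 bump gives (0, 1, 0)
invoked at 1, op1 has no predecessors; its own thr0 bump gives (1, 0, 0)
from VC(op3)=(0, 1, 0), op4 (invoked 6) maxes components and bumps thr1 → (0, 2, 0)
from VC(op1)=(1, 0, 0), op2 (invoked 3) maxes components and bumps thr0 → (2, 0, 0)
from VC(op4)=(0, 2, 0), op6 (invoked 10) maxes components and bumps thr1 → (0, 3, 0)
from VC(op2)=(2, 0, 0), op5 (invoked 9) maxes components and bumps thr0 → (3, 0, 0)
from VC(op6)=(0, 3, 0), op8 (invoked 13) maxes components and bumps thr1 → (0, 4, 0)
from VC(op8)=(0, 4, 0), op7 (invoked 12) maxes components and bumps thr2 → (0, 4, 1)
target: VC(op7) = (0, 4, 1)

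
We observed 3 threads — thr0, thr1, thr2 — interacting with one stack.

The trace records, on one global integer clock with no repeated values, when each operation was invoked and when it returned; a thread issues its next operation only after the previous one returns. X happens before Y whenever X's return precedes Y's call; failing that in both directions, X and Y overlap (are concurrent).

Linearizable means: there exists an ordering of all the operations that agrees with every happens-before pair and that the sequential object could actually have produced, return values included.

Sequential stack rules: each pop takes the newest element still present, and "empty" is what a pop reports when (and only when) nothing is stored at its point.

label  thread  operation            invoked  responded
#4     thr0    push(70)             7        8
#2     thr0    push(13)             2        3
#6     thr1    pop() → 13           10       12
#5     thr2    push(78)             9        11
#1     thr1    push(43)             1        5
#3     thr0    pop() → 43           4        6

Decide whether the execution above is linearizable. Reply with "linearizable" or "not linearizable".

cut after 11 events: linearizable; cut after 12 events (#6 responds, time 12): not linearizable
checked exhaustively: 6 real-time-consistent orders of 6 completed operations, zero legal stack replays
for example #1, #2, #3, #4, #5, #6 fails at step 3: #3 pop() → 43 is not legal there
for example #1, #2, #3, #4, #6, #5 fails at step 3: #3 pop() → 43 is not legal there

not linearizable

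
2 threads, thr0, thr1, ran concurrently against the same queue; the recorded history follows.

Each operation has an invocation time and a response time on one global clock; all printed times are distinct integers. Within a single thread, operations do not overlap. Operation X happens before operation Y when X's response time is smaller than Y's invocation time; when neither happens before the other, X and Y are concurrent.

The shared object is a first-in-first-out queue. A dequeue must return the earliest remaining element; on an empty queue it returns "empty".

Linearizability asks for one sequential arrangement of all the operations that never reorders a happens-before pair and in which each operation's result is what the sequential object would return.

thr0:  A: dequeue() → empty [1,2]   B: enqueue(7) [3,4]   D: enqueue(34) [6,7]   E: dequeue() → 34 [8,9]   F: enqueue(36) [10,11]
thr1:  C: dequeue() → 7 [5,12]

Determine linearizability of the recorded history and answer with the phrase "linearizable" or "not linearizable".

a witness: A, B, C, D, E, F
1. A dequeue() → empty, leaving queue <>
2. B enqueue(7), leaving queue <7>
3. C dequeue() → 7, leaving queue <>
4. D enqueue(34), leaving queue <34>
5. E dequeue() → 34, leaving queue <>
6. F enqueue(36), leaving queue <36>

linearizable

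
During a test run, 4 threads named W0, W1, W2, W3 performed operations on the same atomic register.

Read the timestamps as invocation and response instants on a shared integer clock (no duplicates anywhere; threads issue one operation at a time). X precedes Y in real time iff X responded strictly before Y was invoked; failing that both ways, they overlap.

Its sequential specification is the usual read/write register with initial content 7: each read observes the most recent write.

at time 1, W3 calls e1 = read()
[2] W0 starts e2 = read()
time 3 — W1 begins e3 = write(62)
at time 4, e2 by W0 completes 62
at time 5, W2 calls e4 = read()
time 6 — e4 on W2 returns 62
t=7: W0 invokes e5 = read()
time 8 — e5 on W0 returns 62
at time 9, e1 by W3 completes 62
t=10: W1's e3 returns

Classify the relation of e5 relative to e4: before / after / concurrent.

e5 spans [7,8], e4 spans [5,6]
resp(e4)=6 < inv(e5)=7

after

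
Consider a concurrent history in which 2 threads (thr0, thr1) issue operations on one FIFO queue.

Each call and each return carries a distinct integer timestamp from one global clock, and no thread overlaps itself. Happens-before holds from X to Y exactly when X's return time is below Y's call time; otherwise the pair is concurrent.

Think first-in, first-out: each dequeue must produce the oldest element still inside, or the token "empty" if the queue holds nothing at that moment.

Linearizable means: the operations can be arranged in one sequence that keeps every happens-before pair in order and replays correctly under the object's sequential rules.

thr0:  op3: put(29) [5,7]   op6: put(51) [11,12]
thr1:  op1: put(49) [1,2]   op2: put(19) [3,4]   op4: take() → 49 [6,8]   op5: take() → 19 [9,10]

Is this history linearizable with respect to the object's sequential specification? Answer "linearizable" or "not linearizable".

linearizable

a witness: op1, op2, op3, op4, op5, op6
1. op1 put(49), leaving queue <49>
2. op2 put(19), leaving queue <49,19>
3. op3 put(29), leaving queue <49,19,29>
4. op4 take() → 49, leaving queue <19,29>
5. op5 take() → 19, leaving queue <29>
6. op6 put(51), leaving queue <29,51>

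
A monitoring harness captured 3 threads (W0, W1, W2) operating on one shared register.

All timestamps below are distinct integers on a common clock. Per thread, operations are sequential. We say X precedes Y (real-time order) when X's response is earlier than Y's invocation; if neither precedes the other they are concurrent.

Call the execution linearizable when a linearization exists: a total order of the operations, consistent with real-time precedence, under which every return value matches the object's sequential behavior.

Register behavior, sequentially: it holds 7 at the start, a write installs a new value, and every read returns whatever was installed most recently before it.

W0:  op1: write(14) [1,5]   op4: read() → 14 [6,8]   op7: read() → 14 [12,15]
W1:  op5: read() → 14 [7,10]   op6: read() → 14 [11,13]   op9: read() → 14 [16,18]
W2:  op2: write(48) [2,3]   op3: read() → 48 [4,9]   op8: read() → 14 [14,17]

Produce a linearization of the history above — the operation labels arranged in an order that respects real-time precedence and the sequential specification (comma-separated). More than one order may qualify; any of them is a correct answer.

1. op2 write(48), leaving value 48
2. op3 read() → 48, leaving value 48
3. op1 write(14), leaving value 14
4. op4 read() → 14, leaving value 14
5. op5 read() → 14, leaving value 14
6. op6 read() → 14, leaving value 14
7. op7 read() → 14, leaving value 14
8. op8 read() → 14, leaving value 14
9. op9 read() → 14, leaving value 14

op2, op3, op1, op4, op5, op6, op7, op8, op9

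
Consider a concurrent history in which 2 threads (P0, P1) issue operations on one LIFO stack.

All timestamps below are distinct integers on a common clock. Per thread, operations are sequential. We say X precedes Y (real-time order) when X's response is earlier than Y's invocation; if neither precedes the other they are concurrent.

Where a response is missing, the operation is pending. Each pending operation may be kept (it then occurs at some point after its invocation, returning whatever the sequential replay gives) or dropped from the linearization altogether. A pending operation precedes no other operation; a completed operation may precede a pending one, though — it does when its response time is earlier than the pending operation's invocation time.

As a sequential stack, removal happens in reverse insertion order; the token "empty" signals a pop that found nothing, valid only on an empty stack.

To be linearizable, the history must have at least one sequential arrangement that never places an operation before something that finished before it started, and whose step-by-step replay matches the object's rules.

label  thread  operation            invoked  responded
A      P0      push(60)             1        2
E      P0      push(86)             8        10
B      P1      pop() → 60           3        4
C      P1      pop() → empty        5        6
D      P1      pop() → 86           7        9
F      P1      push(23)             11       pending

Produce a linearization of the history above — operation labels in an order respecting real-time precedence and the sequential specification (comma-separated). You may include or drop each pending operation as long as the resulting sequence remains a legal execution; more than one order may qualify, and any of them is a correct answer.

A, B, C, E, D

1. A push(60), leaving stack <60>
2. B pop() → 60, leaving stack <>
3. C pop() → empty, leaving stack <>
4. E push(86), leaving stack <86>
5. D pop() → 86, leaving stack <>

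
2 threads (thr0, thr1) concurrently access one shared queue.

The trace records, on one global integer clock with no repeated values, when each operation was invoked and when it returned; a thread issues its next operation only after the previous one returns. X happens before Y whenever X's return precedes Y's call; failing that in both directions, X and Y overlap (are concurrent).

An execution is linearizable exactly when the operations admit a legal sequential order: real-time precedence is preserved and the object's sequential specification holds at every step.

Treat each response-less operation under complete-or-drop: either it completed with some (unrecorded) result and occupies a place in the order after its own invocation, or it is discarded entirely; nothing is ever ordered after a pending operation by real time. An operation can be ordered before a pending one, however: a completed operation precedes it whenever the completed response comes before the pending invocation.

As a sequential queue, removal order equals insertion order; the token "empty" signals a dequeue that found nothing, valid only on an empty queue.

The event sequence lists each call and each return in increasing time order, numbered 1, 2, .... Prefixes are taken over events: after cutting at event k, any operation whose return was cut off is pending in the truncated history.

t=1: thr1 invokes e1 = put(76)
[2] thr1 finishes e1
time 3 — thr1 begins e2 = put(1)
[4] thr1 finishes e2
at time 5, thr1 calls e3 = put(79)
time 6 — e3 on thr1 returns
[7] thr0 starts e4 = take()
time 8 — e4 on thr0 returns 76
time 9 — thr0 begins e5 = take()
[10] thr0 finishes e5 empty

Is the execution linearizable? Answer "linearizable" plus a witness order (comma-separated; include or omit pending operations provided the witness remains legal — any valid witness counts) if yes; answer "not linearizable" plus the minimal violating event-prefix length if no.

not linearizable — minimal violating prefix: 10 events

the violation lands at event 10, e5's response at time 10: events 1..9 linearize, events 1..10 do not
the completed operations (5 total) allow one real-time order; the queue replay rejects it
take e1, e2, e3, e4, e5: step 5 already fails, because e5 take() → empty cannot occur there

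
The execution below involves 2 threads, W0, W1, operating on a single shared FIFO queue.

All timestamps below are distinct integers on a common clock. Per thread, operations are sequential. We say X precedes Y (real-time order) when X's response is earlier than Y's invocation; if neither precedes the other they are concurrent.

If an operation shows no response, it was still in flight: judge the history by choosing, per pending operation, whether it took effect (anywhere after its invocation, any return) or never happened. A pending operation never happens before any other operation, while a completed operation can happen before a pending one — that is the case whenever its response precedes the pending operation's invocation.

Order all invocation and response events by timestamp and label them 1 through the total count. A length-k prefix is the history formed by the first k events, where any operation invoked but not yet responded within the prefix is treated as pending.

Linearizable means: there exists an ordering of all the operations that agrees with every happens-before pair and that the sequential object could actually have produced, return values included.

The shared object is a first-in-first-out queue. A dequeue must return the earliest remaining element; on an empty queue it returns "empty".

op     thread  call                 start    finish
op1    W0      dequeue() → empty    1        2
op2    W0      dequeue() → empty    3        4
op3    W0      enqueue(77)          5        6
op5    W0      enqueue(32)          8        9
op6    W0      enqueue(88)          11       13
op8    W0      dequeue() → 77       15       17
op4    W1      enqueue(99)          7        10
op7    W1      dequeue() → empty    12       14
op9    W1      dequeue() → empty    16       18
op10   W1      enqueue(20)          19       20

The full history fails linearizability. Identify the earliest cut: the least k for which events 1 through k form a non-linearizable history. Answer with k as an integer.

14

one valid order for events 1..13 is op1, op2, op3, op4, op5, op6:
step 1: op1 dequeue() → empty — queue <>
step 2: op2 dequeue() → empty — queue <>
step 3: op3 enqueue(77) — queue <77>
step 4: op4 enqueue(99) — queue <77,99>
step 5: op5 enqueue(32) — queue <77,99,32>
step 6: op6 enqueue(88) — queue <77,99,32,88>
include event 14 — op7 responding at 14 — and every candidate order breaks
for example op1, op2, op3, op4, op5, op6, op7 fails at step 7: op7 dequeue() → empty is not legal there
for example op1, op2, op3, op4, op5, op7, op6 fails at step 6: op7 dequeue() → empty is not legal there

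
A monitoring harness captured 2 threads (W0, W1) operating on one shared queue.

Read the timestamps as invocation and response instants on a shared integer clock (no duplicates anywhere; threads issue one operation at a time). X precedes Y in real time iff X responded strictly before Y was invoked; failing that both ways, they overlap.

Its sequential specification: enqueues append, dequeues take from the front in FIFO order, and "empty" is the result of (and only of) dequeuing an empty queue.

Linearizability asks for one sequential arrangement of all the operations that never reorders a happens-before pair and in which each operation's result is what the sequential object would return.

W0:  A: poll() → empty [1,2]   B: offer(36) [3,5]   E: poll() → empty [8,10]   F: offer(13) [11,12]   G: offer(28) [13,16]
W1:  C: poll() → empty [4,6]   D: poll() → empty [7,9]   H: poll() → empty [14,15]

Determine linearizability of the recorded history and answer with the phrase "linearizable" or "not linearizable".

not linearizable

events 1..9 are fine; event 10 — the response of E at time 10 — makes the prefix non-linearizable
5 completed operations, 4 real-time-consistent orders — every queue replay fails
e.g. A, B, C, D, E: illegal at step 3, since C poll() → empty cannot apply there
e.g. A, B, C, E, D: illegal at step 3, since C poll() → empty cannot apply there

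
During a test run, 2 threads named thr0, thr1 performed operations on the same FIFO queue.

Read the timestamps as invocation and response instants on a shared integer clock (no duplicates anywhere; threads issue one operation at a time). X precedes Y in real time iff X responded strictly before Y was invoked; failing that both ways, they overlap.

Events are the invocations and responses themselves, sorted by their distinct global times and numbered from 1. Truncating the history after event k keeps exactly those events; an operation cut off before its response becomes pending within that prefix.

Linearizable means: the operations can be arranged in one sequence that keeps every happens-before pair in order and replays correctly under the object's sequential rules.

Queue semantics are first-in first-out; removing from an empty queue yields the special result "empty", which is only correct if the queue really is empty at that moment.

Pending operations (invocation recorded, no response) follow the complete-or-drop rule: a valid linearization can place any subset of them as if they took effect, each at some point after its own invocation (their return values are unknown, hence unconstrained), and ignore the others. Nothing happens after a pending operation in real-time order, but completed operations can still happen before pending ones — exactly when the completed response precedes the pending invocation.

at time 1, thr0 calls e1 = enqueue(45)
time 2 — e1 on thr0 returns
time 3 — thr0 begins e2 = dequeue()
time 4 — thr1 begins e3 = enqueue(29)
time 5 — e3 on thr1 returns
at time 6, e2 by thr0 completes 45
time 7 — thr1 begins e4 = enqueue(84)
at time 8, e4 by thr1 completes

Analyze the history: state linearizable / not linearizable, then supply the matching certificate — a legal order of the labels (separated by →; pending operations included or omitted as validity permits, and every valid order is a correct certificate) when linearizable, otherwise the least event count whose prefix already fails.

linearizable — witness: e1 → e2 → e3 → e4

1. e1 enqueue(45), leaving queue <45>
2. e2 dequeue() → 45, leaving queue <>
3. e3 enqueue(29), leaving queue <29>
4. e4 enqueue(84), leaving queue <29,84>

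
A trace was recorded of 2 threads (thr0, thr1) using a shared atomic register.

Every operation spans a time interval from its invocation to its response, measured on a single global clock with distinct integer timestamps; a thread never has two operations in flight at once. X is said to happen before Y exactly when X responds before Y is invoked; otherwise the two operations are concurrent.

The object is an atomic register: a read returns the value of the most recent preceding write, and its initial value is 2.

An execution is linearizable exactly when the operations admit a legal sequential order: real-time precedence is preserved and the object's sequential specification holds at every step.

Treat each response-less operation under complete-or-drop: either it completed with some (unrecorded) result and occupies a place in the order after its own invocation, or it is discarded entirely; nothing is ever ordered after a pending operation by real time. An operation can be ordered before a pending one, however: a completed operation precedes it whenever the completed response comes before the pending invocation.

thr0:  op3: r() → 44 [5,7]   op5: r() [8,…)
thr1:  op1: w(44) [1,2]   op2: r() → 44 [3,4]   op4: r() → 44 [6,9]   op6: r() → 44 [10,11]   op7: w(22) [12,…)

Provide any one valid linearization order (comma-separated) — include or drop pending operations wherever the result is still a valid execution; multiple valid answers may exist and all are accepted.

op1, op2, op3, op4, op5, op6

step 1: op1 w(44) — value 44
step 2: op2 r() → 44 — value 44
step 3: op3 r() → 44 — value 44
step 4: op4 r() → 44 — value 44
step 5: op5 r() (pending, included) — value 44
step 6: op6 r() → 44 — value 44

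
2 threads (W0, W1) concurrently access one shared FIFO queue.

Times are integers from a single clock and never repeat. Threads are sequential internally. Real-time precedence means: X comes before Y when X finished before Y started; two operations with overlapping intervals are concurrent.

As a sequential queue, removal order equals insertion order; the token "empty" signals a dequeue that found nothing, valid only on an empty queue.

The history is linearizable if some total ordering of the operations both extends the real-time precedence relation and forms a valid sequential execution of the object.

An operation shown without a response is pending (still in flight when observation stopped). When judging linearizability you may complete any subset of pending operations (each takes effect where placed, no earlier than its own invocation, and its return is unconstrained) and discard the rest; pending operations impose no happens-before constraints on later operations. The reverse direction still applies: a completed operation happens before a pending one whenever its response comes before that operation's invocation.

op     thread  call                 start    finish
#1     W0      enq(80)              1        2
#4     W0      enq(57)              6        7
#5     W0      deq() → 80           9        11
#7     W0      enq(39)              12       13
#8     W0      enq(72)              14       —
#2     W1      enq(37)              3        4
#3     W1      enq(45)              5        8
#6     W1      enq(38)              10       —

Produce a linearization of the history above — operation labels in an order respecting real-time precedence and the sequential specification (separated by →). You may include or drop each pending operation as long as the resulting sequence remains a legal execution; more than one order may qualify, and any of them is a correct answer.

step 1: #1 enq(80) — queue <80>
step 2: #2 enq(37) — queue <80,37>
step 3: #3 enq(45) — queue <80,37,45>
step 4: #4 enq(57) — queue <80,37,45,57>
step 5: #5 deq() → 80 — queue <37,45,57>
step 6: #6 enq(38) (pending, included) — queue <37,45,57,38>
step 7: #7 enq(39) — queue <37,45,57,38,39>

#1 → #2 → #3 → #4 → #5 → #6 → #7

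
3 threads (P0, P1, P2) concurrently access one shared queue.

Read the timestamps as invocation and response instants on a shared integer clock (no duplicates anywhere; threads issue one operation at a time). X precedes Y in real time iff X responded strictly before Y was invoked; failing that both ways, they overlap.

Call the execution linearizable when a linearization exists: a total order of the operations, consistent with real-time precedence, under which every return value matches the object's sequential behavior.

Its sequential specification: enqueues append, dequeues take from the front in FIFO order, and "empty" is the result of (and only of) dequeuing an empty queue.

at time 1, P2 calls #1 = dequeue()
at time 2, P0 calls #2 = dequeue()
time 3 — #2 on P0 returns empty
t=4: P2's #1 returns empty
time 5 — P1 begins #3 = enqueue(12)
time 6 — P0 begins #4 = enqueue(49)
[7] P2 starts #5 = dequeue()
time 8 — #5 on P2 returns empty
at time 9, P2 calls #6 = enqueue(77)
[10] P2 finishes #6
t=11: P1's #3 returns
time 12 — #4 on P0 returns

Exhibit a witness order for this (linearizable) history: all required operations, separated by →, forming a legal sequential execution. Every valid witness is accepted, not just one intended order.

#1 → #2 → #5 → #3 → #4 → #6

after step 1 (#1 dequeue() → empty): queue <>
after step 2 (#2 dequeue() → empty): queue <>
after step 3 (#5 dequeue() → empty): queue <>
after step 4 (#3 enqueue(12)): queue <12>
after step 5 (#4 enqueue(49)): queue <12,49>
after step 6 (#6 enqueue(77)): queue <12,49,77>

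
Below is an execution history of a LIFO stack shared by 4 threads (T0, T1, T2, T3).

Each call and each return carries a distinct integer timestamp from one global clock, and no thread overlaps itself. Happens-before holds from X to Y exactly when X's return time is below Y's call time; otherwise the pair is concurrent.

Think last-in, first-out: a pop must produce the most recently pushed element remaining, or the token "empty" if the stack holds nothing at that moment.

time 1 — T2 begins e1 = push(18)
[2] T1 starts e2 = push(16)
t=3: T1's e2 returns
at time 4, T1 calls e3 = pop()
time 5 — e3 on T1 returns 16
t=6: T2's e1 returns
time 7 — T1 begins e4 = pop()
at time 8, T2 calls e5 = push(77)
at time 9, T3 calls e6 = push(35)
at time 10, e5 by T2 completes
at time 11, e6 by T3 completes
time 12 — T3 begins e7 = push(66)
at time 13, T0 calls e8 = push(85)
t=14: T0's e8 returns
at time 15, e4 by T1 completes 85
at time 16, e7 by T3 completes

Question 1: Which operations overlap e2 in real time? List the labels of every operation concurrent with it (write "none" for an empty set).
e1

concurrent with e2 ([2,3]): every op whose interval crosses 2..3
e1 [1,6]: concurrent
e3 [4,5]: after
e4 [7,15]: after
e5 [8,10]: after
e6 [9,11]: after
e7 [12,16]: after
e8 [13,14]: after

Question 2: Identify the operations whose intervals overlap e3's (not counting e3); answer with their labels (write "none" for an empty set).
e1

overlap test against e3 [4,5]: concurrent iff the interval meets 4..5
e1 [1,6]: concurrent
e2 [2,3]: before
e4 [7,15]: after
e5 [8,10]: after
e6 [9,11]: after
e7 [12,16]: after
e8 [13,14]: after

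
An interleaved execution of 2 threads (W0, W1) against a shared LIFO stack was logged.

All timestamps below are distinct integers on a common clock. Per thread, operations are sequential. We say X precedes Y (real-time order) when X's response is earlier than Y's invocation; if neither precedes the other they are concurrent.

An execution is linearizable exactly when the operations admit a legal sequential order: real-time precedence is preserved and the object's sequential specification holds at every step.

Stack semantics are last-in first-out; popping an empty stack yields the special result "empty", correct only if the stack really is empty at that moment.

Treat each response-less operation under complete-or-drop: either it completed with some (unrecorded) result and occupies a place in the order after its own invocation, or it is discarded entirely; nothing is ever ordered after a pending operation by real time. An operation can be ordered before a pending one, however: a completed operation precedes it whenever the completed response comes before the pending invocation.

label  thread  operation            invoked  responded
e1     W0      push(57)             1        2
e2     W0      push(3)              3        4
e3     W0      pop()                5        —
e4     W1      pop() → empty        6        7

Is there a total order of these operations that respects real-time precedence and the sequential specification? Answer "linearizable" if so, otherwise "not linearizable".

not linearizable

cut after 6 events: linearizable; cut after 7 events (e4 responds, time 7): not linearizable
the sole real-time-consistent order of 3 completed operations fails the LIFO stack replay
completion choices over the 1 pending operation (e3) were checked; none helps
sample order e1, e2, e4 (pending dropped) stalls at step 3 — e4 pop() → empty has no legal effect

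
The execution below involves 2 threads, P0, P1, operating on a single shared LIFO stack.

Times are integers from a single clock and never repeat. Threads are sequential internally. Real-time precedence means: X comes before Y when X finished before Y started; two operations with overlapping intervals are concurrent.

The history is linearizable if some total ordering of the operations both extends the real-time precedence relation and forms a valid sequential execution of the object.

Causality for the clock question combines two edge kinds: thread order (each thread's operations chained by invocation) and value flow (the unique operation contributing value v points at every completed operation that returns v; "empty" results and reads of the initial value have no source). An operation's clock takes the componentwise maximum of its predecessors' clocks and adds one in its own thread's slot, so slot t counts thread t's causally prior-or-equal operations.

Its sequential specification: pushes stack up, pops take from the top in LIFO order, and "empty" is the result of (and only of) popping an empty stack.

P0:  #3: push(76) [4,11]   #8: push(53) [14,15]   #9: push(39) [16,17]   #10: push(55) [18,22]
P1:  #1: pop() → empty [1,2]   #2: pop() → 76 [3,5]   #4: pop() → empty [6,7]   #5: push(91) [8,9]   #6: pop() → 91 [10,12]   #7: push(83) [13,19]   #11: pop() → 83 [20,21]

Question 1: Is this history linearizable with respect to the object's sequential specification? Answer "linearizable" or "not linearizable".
linearizable

a witness: #1, #3, #2, #4, #5, #6, #8, #9, #7, #11, #10
step 1: #1 pop() → empty — stack <>
step 2: #3 push(76) — stack <76>
step 3: #2 pop() → 76 — stack <>
step 4: #4 pop() → empty — stack <>
step 5: #5 push(91) — stack <91>
step 6: #6 pop() → 91 — stack <>
step 7: #8 push(53) — stack <53>
step 8: #9 push(39) — stack <53,39>
step 9: #7 push(83) — stack <53,39,83>
step 10: #11 pop() → 83 — stack <53,39>
step 11: #10 push(55) — stack <53,39,55>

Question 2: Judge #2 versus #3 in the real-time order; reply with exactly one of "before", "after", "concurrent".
concurrent

#2 spans [3,5], #3 spans [4,11]
the intervals overlap in both directions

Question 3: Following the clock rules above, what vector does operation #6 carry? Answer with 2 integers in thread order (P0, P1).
(1, 5)

invoked at 1, #1 has no predecessors; its own P1 bump gives (0, 1)
invoked at 4, #3 has no predecessors; its own P0 bump gives (1, 0)
VC(#8, invoked at 14): max of VC(#3)=(1, 0), then +1 on thread P0 → (2, 0)
VC(#2, invoked at 3): max of VC(#1)=(0, 1), VC(#3)=(1, 0), then +1 on thread P1 → (1, 2)
VC(#9, invoked at 16): max of VC(#8)=(2, 0), then +1 on thread P0 → (3, 0)
VC(#4, invoked at 6): max of VC(#2)=(1, 2), then +1 on thread P1 → (1, 3)
VC(#10, invoked at 18): max of VC(#9)=(3, 0), then +1 on thread P0 → (4, 0)
VC(#5, invoked at 8): max of VC(#4)=(1, 3), then +1 on thread P1 → (1, 4)
VC(#6, invoked at 10): max of VC(#5)=(1, 4), then +1 on thread P1 → (1, 5)
VC(#7, invoked at 13): max of VC(#6)=(1, 5), then +1 on thread P1 → (1, 6)
VC(#11, invoked at 20): max of VC(#7)=(1, 6), then +1 on thread P1 → (1, 7)
target: VC(#6) = (1, 5)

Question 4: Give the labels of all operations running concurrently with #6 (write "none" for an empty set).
#3

concurrent with #6 ([10,12]): every op whose interval crosses 10..12
#1 [1,2]: before
#2 [3,5]: before
#3 [4,11]: concurrent
#4 [6,7]: before
#5 [8,9]: before
#7 [13,19]: after
#8 [14,15]: after
#9 [16,17]: after
#10 [18,22]: after
#11 [20,21]: after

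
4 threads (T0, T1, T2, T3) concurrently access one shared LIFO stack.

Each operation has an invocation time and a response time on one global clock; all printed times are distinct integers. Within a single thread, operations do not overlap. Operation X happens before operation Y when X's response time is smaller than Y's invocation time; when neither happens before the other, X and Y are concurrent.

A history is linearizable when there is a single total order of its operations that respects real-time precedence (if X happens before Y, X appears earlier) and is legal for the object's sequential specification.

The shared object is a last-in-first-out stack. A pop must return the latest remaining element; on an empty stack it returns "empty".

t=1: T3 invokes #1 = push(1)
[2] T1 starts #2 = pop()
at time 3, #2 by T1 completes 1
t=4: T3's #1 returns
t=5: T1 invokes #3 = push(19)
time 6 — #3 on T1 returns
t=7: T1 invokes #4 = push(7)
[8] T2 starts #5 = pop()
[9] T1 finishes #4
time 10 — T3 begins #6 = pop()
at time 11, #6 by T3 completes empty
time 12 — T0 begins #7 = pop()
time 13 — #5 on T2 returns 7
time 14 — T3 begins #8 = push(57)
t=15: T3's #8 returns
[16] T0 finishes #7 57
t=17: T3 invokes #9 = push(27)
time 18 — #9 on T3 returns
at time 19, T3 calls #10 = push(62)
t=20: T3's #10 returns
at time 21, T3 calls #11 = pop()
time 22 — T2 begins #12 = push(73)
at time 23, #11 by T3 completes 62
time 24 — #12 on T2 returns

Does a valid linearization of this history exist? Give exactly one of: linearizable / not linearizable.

prefix check: 1..10 passes, 1..11 fails once #6's time-11 response joins
no legal order exists: 2 real-time-consistent candidates over 5 completed LIFO stack operations, all rejected
including or dropping the 1 pending operation (#5) in any combination fails
sample order #1, #2, #3, #4, #6 (pending dropped) stalls at step 5 — #6 pop() → empty has no legal effect
sample order #2, #1, #3, #4, #6 (pending dropped) stalls at step 1 — #2 pop() → 1 has no legal effect

not linearizable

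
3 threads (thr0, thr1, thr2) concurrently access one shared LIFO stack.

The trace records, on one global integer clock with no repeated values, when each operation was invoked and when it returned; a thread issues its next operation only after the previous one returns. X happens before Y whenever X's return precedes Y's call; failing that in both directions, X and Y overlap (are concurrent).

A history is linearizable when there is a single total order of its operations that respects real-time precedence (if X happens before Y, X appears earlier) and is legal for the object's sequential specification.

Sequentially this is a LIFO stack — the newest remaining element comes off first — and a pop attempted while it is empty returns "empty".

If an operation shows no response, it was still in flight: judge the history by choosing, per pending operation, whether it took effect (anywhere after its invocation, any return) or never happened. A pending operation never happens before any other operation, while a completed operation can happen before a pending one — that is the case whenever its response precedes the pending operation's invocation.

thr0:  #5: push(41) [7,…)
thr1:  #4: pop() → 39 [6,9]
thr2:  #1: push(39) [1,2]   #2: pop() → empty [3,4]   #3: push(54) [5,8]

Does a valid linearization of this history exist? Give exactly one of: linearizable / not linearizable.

not linearizable

prefix check: 1..3 passes, 1..4 fails once #2's time-4 response joins
the sole real-time-consistent order of 2 completed operations fails the LIFO stack replay
one such order, #1, #2, breaks at step 2 where #2 pop() → empty is illegal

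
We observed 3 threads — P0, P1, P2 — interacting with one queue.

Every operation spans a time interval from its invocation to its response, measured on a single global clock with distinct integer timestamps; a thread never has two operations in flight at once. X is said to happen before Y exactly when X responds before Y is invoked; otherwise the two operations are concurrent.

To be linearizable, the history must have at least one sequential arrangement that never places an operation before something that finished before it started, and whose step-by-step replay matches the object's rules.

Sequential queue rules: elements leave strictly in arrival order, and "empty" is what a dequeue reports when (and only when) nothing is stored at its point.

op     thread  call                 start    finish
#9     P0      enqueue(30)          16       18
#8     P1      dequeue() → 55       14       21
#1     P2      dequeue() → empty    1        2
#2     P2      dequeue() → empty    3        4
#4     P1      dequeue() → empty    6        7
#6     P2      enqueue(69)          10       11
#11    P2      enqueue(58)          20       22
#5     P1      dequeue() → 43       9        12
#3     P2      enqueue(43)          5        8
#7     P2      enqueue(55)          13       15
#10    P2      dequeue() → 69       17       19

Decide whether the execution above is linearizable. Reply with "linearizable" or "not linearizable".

linearizable

one valid linearization: #1, #2, #4, #3, #5, #6, #7, #9, #10, #8, #11
step 1: #1 dequeue() → empty — queue <>
step 2: #2 dequeue() → empty — queue <>
step 3: #4 dequeue() → empty — queue <>
step 4: #3 enqueue(43) — queue <43>
step 5: #5 dequeue() → 43 — queue <>
step 6: #6 enqueue(69) — queue <69>
step 7: #7 enqueue(55) — queue <69,55>
step 8: #9 enqueue(30) — queue <69,55,30>
step 9: #10 dequeue() → 69 — queue <55,30>
step 10: #8 dequeue() → 55 — queue <30>
step 11: #11 enqueue(58) — queue <30,58>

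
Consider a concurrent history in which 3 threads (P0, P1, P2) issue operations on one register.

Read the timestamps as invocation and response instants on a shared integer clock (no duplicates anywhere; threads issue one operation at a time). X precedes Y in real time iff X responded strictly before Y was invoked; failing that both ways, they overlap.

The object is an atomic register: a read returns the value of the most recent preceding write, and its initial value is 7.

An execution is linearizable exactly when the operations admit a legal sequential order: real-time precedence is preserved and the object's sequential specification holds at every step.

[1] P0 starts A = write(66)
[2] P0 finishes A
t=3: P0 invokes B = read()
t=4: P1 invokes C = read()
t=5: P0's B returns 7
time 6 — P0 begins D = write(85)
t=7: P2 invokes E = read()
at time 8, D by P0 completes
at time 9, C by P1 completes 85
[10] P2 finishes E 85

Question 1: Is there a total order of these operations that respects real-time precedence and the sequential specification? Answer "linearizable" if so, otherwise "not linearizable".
events 1..4 are fine; event 5 — the response of B at time 5 — makes the prefix non-linearizable
the sole real-time-consistent order of 2 completed operations fails the register replay
no completion choice of the 1 pending operation (C) rescues it — every subset was tried
for example A, B (pending dropped) fails at step 2: B read() → 7 is not legal there

not linearizable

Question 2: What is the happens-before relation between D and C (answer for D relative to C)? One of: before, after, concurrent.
D spans [6,8], C spans [4,9]
the intervals overlap in both directions

concurrent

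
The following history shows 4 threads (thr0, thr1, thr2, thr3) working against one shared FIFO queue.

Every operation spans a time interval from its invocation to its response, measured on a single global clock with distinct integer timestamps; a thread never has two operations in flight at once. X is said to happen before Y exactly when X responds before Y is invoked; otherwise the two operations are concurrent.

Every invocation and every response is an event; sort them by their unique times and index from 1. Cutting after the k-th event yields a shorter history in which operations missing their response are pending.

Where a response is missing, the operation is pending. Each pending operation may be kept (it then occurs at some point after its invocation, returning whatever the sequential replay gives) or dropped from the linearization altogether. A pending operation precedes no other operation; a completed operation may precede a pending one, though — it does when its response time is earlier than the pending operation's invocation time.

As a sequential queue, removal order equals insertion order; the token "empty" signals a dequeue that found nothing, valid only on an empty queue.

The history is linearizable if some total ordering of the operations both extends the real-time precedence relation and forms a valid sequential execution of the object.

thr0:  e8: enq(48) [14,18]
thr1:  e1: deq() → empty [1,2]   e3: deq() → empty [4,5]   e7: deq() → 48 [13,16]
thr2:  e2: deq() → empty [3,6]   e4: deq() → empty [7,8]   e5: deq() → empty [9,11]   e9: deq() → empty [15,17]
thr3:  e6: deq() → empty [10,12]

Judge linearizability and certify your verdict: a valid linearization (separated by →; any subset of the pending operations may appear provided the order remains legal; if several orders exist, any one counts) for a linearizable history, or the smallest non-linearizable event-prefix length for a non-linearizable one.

linearizable — witness: e1 → e2 → e3 → e4 → e5 → e6 → e8 → e7 → e9

step 1: e1 deq() → empty — queue <>
step 2: e2 deq() → empty — queue <>
step 3: e3 deq() → empty — queue <>
step 4: e4 deq() → empty — queue <>
step 5: e5 deq() → empty — queue <>
step 6: e6 deq() → empty — queue <>
step 7: e8 enq(48) — queue <48>
step 8: e7 deq() → 48 — queue <>
step 9: e9 deq() → empty — queue <>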